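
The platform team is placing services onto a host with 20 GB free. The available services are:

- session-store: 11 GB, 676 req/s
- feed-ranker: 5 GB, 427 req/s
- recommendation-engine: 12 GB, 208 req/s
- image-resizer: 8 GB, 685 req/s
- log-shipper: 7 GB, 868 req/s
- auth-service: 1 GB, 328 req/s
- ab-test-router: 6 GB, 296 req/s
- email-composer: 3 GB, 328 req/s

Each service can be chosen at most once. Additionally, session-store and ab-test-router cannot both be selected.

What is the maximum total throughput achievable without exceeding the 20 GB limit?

Image-resizer + log-shipper + auth-service + email-composer uses 19 of the 20 GB and totals 2209.
No other feasible combination exceeds 2209.

2209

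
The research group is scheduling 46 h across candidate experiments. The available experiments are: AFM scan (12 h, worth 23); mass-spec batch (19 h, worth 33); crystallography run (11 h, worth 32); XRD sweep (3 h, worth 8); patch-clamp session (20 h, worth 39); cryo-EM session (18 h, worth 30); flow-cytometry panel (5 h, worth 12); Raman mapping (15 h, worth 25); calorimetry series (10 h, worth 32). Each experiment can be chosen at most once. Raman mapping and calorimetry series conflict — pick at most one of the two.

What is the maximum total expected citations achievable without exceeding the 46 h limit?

A density-first pass picks AFM scan + crystallography run + XRD sweep + flow-cytometry panel + calorimetry series — 107 at 41 h.
The 15 h tied up in AFM scan and XRD sweep is better spent on patch-clamp session — total rises to 115 (46 h).

115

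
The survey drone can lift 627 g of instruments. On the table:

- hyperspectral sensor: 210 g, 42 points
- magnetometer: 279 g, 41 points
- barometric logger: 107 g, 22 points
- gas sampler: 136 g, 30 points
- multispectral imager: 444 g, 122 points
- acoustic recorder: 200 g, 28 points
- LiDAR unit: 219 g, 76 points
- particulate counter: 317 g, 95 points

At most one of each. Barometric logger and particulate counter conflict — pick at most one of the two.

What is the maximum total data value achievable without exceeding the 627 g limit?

171

Best packing: LiDAR unit + particulate counter — 536 g, 171 total.
Next best is gas sampler + multispectral imager at 152 (580 g) — short by 19.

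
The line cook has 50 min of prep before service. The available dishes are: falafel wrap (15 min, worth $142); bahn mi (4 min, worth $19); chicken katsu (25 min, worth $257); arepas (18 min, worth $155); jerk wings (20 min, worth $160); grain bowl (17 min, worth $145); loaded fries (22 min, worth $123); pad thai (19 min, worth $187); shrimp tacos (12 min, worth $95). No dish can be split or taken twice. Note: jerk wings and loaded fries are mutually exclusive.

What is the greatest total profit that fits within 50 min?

463

Bahn mi + chicken katsu + pad thai uses 48 of the 50 min and totals 463.
Next best is chicken katsu + pad thai at 444 (44 min) — short by 19.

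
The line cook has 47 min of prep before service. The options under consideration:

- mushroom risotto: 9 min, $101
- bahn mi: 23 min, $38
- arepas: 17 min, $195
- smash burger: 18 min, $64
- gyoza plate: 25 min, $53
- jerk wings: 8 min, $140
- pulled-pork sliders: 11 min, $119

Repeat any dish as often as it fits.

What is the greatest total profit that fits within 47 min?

700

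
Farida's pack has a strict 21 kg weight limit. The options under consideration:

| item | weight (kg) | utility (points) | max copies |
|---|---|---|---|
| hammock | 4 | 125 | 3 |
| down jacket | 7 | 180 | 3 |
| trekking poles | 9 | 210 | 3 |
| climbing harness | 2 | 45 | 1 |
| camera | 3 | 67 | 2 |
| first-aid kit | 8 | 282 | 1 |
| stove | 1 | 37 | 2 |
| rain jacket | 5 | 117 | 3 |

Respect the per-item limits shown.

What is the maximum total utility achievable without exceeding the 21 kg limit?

694

The ratio heuristic lands on 2×hammock + climbing harness + first-aid kit + 2×stove (651) but leaves 1 kg idle.
Dropping climbing harness and stove frees 3 kg; slotting in hammock (4 kg) lifts the total to 694 at 21 kg.
That's the maximum — no swap from here does better than 694.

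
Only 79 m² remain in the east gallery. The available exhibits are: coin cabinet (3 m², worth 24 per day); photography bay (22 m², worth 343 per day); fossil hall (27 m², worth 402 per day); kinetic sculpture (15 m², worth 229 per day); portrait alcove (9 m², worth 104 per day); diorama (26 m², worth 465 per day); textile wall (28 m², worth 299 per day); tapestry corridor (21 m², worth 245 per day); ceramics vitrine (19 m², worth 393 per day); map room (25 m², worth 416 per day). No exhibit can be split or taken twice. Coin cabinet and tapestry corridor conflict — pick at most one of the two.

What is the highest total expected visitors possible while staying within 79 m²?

Density check — ceramics vitrine 20.68, diorama 17.88, map room 16.64 are the best per m².
Best packing: portrait alcove + diorama + ceramics vitrine + map room — 79 m², 1378 total.
Every other selection either busts 79 m² or breaks a pairing rule or fails to beat 1378.

1378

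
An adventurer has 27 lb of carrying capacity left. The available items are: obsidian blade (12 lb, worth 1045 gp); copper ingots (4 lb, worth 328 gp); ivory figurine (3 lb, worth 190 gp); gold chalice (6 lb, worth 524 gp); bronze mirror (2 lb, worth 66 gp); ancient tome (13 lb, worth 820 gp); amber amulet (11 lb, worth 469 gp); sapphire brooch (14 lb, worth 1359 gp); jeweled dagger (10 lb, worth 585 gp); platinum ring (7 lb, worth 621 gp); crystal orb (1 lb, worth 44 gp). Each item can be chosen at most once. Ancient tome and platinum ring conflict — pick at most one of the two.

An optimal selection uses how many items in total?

3

Best achievable value is 2504.
One optimal bundle: gold chalice + sapphire brooch + platinum ring (27 lb).
Every optimal selection uses 3 items.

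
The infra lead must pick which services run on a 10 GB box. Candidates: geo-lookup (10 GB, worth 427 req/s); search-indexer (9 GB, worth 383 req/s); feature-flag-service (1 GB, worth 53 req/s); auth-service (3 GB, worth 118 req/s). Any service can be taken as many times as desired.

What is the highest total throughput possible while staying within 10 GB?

530

Taking 10×feature-flag-service: 10 GB used, 530 in throughput.
Nothing else within 10 GB beats 530.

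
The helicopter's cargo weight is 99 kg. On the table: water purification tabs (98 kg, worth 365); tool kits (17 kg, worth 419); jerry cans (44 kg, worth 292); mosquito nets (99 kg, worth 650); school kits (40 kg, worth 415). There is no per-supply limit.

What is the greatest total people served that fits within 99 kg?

2095

Ranking by ratio (people served/kg): tool kits 24.65, school kits 10.38, jerry cans 6.64.
Taking 5×tool kits: 85 kg used, 2095 in people served.
That's the maximum — no swap from here does better than 2095.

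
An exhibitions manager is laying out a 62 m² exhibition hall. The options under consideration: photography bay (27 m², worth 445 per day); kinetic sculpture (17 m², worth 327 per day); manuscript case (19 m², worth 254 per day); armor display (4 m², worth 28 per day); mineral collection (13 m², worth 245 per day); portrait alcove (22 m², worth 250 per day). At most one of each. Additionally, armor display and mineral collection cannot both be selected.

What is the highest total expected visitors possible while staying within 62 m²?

1017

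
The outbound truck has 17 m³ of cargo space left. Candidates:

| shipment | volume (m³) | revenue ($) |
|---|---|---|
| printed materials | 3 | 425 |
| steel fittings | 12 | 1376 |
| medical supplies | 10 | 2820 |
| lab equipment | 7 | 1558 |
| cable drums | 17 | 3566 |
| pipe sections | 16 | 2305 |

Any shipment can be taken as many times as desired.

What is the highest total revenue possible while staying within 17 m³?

4378

Medical supplies + lab equipment uses 17 of the 17 m³ and totals 4378.
Every other selection either busts 17 m³ or fails to beat 4378.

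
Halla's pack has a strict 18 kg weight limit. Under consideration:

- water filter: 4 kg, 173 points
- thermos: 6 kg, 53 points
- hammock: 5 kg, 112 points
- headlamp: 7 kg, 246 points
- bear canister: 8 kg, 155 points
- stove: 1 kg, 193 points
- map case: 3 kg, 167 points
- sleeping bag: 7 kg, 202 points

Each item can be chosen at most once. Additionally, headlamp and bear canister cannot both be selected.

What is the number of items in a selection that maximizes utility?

Best achievable utility is 808.
For example headlamp + stove + map case + sleeping bag achieves it, using 18 kg.
Every optimal selection uses 4 items.

4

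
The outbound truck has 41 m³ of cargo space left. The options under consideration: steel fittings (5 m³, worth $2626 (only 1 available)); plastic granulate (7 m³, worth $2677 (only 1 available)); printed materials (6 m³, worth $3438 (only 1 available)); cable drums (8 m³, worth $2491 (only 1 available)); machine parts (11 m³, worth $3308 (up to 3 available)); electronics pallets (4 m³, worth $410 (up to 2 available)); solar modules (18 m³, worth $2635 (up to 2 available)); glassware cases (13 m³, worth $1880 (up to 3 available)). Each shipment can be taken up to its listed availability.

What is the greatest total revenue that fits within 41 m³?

15357

A density-first pass picks steel fittings + plastic granulate + printed materials + cable drums + machine parts + electronics pallets — 14950 at 41 m³.
Dropping cable drums and electronics pallets frees 12 m³; slotting in machine parts (11 m³) lifts the total to 15357 at 40 m³.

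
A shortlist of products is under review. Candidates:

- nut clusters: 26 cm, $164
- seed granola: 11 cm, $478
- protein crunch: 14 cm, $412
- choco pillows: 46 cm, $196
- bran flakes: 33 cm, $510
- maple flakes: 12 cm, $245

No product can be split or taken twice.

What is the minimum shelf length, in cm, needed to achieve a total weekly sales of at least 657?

23

Look for the lowest-shelf combination reaching 657.
seed granola + maple flakes reaches 723 using 23 cm.
No combination under 23 cm hits 657.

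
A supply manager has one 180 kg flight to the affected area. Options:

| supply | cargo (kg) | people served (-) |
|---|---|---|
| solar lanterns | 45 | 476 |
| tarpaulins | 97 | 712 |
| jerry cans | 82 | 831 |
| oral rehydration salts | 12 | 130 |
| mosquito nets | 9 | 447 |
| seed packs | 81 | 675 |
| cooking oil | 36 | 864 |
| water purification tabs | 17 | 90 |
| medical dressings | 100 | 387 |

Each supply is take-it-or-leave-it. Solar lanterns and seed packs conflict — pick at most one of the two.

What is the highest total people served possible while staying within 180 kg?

2618

Density check — mosquito nets 49.67, cooking oil 24.00, oral rehydration salts 10.83, solar lanterns 10.58 are the best per kg.
The ratio heuristic lands on solar lanterns + oral rehydration salts + mosquito nets + cooking oil + water purification tabs (2007) but leaves 61 kg idle.
The 29 kg tied up in oral rehydration salts and water purification tabs is better spent on jerry cans — total rises to 2618 (172 kg).
Next best is jerry cans + oral rehydration salts + mosquito nets + cooking oil + water purification tabs at 2362 (156 kg) — short by 256.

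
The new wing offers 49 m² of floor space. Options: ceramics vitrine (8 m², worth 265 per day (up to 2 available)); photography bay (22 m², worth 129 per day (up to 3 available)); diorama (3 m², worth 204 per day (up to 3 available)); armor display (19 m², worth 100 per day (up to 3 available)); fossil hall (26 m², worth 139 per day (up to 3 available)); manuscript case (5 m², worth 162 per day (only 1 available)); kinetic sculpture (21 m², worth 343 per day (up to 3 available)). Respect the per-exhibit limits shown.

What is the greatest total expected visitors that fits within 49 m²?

Ranking by ratio (expected visitors/m²): diorama 68.00, ceramics vitrine 33.12, manuscript case 32.40.
Greedy by ratio would take 2×ceramics vitrine + 3×diorama + armor display + manuscript case: 49 m² used, total 1404.
The 24 m² tied up in armor display and manuscript case is better spent on kinetic sculpture — total rises to 1485 (46 m²).

1485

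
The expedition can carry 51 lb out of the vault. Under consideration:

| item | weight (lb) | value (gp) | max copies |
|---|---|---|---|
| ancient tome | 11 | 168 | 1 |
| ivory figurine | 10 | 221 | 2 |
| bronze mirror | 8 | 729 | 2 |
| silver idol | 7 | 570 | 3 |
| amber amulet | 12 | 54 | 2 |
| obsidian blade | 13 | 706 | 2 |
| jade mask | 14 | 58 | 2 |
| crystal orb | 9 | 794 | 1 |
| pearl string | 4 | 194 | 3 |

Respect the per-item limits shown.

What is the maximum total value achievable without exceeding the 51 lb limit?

4156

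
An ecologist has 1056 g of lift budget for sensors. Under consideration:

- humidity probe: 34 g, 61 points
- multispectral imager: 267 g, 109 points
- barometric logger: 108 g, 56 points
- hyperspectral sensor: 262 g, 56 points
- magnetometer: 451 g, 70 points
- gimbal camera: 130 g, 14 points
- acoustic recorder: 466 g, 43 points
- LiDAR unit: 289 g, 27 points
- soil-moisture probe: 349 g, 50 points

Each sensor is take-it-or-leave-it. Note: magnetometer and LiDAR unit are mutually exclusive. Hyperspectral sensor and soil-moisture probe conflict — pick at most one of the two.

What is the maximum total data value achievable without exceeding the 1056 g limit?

Best packing: humidity probe + multispectral imager + barometric logger + magnetometer + gimbal camera — 990 g, 310 total.
Runner-up humidity probe + multispectral imager + barometric logger + hyperspectral sensor + LiDAR unit tops out at 309.

310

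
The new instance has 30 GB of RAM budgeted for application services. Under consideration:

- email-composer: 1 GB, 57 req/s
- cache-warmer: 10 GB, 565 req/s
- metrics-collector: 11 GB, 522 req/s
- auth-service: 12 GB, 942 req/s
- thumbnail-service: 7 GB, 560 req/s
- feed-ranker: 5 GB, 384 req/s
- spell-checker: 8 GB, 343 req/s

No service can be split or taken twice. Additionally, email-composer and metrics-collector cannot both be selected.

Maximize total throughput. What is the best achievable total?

Greedy by ratio would take email-composer + auth-service + thumbnail-service + feed-ranker: 25 GB used, total 1943.
The 5 GB tied up in feed-ranker is better spent on cache-warmer — total rises to 2124 (30 GB).
That's the maximum — no feasible swap from here does better than 2124.

2124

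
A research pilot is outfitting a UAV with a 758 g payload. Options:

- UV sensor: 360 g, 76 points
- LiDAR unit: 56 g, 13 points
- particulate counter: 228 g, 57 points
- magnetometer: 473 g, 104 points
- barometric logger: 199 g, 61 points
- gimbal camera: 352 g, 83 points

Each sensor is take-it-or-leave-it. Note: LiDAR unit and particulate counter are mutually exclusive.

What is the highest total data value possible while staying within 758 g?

By data value per g: barometric logger 0.31, particulate counter 0.25, gimbal camera 0.24 lead.
Taking LiDAR unit + magnetometer + barometric logger: 728 g used, 178 in data value.
Runner-up magnetometer + barometric logger tops out at 165.

178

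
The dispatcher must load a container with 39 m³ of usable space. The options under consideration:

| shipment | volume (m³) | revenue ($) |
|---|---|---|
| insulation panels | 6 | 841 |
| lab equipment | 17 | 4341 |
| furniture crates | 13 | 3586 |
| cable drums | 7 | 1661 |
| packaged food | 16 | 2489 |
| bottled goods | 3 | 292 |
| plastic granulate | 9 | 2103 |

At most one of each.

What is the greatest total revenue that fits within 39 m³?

10030

By revenue per m³: furniture crates 275.85, lab equipment 255.35, cable drums 237.29, plastic granulate 233.67 lead.
The ratio heuristic lands on lab equipment + furniture crates + cable drums (9588) but leaves 2 m³ idle.
Replace cable drums with plastic granulate: the trade gains 442 net, giving 10030 at 39 m³.
Runner-up lab equipment + furniture crates + cable drums tops out at 9588.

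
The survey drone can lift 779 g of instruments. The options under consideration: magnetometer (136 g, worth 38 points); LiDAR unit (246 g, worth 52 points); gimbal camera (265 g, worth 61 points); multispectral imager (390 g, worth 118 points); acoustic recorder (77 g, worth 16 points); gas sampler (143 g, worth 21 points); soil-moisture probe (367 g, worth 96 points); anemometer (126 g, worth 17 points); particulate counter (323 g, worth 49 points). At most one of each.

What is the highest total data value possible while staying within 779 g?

Taking the top-ratio sensors first gives magnetometer + LiDAR unit + multispectral imager for 208 (772 g).
Replace magnetometer and LiDAR unit with soil-moisture probe: the trade gains 6 net, giving 214 at 757 g.
That's the maximum — no swap from here does better than 214.

214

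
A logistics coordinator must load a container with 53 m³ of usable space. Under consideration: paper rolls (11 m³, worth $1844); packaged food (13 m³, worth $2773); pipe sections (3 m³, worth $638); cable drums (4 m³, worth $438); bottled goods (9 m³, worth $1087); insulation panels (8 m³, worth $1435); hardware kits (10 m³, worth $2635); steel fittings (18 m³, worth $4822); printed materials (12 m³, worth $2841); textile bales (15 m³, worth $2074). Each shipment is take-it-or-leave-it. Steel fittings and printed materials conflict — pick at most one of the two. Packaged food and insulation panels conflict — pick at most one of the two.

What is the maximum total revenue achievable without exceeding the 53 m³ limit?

12074

Ranking by ratio (revenue/m³): steel fittings 267.89, hardware kits 263.50, printed materials 236.75, packaged food 213.31.
Best packing: paper rolls + packaged food + hardware kits + steel fittings — 52 m³, 12074 total.
Runner-up packaged food + pipe sections + bottled goods + hardware kits + steel fittings tops out at 11955.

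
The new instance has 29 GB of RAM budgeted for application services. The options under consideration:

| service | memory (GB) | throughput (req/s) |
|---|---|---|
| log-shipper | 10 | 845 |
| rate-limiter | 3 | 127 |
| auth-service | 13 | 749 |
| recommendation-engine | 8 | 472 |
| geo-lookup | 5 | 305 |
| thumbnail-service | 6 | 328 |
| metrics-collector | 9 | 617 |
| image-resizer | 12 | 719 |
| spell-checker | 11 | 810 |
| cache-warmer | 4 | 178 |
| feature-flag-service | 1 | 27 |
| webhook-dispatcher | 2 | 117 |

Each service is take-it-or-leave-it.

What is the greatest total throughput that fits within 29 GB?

2127

Ranking by ratio (throughput/GB): log-shipper 84.50, spell-checker 73.64, metrics-collector 68.56, geo-lookup 61.00.
Taking the top-ratio services first gives log-shipper + geo-lookup + spell-checker + feature-flag-service + webhook-dispatcher for 2104 (29 GB).
Dropping geo-lookup and feature-flag-service and webhook-dispatcher frees 8 GB; slotting in recommendation-engine (8 GB) lifts the total to 2127 at 29 GB.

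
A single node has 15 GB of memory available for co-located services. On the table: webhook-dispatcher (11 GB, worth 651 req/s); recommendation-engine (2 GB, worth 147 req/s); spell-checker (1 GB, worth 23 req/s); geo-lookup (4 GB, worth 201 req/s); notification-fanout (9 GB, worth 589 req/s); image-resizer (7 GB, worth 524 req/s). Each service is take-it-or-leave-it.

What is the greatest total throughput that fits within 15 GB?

937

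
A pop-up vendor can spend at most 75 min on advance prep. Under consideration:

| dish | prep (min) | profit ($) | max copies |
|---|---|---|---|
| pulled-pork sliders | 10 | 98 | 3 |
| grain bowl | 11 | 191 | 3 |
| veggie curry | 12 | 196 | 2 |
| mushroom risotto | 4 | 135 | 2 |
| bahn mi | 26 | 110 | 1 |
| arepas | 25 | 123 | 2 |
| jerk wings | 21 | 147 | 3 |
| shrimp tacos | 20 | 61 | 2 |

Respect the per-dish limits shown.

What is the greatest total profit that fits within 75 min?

By profit per min: mushroom risotto 33.75, grain bowl 17.36, veggie curry 16.33, pulled-pork sliders 9.80 lead.
The ratio ordering already packs tightly: pulled-pork sliders + 3×grain bowl + 2×veggie curry + 2×mushroom risotto, 75 min, 1333.

1333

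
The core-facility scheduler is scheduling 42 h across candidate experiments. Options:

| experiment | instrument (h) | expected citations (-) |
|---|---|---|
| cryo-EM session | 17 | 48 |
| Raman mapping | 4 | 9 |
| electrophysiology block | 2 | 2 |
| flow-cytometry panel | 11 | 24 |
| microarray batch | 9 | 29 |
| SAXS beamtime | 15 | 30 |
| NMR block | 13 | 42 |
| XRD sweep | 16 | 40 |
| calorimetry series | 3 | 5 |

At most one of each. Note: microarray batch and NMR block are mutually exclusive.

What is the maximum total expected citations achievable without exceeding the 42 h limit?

117

Cryo-EM session + microarray batch + XRD sweep uses 42 of the 42 h and totals 117.
That's the maximum — no feasible swap from here does better than 117.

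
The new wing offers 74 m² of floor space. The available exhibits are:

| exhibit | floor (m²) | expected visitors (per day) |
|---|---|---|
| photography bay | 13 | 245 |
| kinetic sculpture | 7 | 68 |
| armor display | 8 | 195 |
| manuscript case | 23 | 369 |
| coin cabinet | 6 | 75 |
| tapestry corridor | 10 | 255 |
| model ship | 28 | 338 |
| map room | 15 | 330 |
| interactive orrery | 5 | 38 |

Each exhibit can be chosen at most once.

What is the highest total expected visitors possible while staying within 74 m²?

Taking photography bay + armor display + manuscript case + tapestry corridor + map room + interactive orrery: 74 m² used, 1432 in expected visitors.
The closest alternative, photography bay + armor display + manuscript case + tapestry corridor + map room, reaches only 1394.

1432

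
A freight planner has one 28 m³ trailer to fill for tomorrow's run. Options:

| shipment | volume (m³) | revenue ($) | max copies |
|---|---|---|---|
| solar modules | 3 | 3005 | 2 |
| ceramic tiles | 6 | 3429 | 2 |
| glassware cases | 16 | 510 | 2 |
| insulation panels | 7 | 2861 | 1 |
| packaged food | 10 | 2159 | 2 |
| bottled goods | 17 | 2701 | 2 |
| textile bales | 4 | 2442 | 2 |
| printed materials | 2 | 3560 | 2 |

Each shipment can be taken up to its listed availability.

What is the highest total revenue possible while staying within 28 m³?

22430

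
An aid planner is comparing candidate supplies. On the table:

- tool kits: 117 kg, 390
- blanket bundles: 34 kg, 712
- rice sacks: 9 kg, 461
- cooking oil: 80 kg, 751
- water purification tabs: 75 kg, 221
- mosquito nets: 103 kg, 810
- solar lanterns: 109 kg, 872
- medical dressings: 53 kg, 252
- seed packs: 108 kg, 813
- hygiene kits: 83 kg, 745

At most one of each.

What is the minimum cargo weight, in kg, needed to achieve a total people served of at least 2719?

226

Look for the lowest-cargo combination reaching 2719.
Taking blanket bundles + rice sacks + cooking oil + mosquito nets gives 2734 (≥ 2719) for 226 kg.
Any bundle with less than 226 kg falls short of 2719.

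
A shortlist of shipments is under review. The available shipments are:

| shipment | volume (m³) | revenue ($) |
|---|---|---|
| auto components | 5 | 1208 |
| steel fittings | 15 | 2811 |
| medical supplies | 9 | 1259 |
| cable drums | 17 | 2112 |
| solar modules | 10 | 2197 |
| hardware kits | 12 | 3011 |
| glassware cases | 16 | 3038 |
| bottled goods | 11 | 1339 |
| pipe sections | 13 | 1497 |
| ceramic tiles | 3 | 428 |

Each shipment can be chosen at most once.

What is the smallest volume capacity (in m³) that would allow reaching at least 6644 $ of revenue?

Minimise m³ subject to total revenue ≥ 6644.
auto components + solar modules + hardware kits + ceramic tiles reaches 6844 using 30 m³.
Any bundle with less than 30 m³ falls short of 6644.

30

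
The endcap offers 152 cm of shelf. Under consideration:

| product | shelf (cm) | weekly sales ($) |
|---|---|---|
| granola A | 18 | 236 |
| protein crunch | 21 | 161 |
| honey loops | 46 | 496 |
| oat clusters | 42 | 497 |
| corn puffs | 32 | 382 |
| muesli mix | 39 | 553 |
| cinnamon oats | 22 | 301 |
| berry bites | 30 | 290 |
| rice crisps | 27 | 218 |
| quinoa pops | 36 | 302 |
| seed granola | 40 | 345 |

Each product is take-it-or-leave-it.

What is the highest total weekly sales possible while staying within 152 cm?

1877

Greedy by ratio would take granola A + corn puffs + muesli mix + cinnamon oats + berry bites: 141 cm used, total 1762.
Replace corn puffs with oat clusters: the trade gains 115 net, giving 1877 at 151 cm.
Every other selection either busts 152 cm or fails to beat 1877.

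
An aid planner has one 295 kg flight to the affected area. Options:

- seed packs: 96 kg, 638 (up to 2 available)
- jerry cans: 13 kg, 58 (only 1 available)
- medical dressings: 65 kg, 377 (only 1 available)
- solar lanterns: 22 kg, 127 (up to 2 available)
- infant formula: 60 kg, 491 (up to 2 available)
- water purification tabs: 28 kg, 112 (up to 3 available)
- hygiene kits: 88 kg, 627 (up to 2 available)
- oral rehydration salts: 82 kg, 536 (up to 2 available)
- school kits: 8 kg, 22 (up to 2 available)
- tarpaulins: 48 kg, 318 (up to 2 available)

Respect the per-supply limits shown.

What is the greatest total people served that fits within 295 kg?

2145

Density check — infant formula 8.18, hygiene kits 7.12, seed packs 6.65, tarpaulins 6.62 are the best per kg.
Greedy by ratio would take jerry cans + solar lanterns + 2×infant formula + hygiene kits + tarpaulins: 291 kg used, total 2112.
Dropping jerry cans and solar lanterns and tarpaulins frees 83 kg; slotting in oral rehydration salts (82 kg) lifts the total to 2145 at 290 kg.
No other feasible combination exceeds 2145.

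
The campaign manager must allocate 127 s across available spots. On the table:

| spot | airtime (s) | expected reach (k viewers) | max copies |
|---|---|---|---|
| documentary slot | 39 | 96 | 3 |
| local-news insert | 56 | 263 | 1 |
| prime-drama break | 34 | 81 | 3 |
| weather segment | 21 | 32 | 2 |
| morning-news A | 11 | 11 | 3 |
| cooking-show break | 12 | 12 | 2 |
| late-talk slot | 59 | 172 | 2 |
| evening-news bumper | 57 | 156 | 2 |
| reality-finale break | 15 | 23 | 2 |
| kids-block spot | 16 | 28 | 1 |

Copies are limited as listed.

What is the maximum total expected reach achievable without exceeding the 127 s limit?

447

The ratio heuristic lands on local-news insert + morning-news A + late-talk slot (446) but leaves 1 s idle.
Replace morning-news A with cooking-show break: the trade gains 1 net, giving 447 at 127 s.
Nothing else within 127 s beats 447.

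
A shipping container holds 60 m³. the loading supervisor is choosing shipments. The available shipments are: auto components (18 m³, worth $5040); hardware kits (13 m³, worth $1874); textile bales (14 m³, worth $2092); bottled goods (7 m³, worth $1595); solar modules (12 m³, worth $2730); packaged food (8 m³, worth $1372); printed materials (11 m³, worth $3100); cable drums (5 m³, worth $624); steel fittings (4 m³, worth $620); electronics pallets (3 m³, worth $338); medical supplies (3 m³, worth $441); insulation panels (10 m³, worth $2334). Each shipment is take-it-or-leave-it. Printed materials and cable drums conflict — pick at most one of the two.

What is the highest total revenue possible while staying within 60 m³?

Taking auto components + bottled goods + solar modules + printed materials + insulation panels: 58 m³ used, 14799 in revenue.
An exhaustive check of the 4096 subsets confirms 14799.

14799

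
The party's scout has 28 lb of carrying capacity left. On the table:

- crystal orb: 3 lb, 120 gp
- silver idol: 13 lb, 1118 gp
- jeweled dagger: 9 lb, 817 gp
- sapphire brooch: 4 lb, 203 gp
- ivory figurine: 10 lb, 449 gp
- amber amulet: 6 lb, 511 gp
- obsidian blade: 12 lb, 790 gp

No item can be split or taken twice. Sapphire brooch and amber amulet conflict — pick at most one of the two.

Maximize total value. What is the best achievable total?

Silver idol + jeweled dagger + amber amulet uses 28 of the 28 lb and totals 2446.
An exhaustive check of the 128 subsets confirms 2446.

2446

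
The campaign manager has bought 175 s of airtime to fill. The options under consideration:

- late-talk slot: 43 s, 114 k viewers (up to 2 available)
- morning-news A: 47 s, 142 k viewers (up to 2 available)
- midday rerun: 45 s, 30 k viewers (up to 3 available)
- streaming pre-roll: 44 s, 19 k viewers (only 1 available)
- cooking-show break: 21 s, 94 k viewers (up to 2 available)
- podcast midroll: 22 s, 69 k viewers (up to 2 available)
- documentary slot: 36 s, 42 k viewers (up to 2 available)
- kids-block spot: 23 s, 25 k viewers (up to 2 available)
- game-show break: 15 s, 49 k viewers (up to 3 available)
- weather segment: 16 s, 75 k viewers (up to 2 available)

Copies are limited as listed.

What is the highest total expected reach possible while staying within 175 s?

647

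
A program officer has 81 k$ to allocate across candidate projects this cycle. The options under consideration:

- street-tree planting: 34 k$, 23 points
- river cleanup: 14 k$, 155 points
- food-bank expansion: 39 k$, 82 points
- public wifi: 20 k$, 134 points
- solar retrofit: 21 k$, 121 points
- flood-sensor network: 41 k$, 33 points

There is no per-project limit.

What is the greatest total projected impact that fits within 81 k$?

775

Ranking by ratio (projected impact/k$): river cleanup 11.07, public wifi 6.70, solar retrofit 5.76, food-bank expansion 2.10.
Best packing: 5×river cleanup — 70 k$, 775 total.
No other feasible combination exceeds 775.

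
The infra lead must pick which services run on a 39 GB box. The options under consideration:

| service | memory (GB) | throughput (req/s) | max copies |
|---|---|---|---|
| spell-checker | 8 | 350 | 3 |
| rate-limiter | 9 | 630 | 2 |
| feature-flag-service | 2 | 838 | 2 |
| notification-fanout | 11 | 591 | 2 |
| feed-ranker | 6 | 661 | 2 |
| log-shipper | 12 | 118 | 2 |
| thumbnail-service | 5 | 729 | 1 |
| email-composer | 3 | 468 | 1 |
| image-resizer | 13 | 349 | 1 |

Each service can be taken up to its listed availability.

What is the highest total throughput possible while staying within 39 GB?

Greedy by ratio would take rate-limiter + 2×feature-flag-service + 2×feed-ranker + thumbnail-service + email-composer: 33 GB used, total 4825.
Dropping email-composer frees 3 GB; slotting in rate-limiter (9 GB) lifts the total to 4987 at 39 GB.
That's the maximum — no swap from here does better than 4987.

4987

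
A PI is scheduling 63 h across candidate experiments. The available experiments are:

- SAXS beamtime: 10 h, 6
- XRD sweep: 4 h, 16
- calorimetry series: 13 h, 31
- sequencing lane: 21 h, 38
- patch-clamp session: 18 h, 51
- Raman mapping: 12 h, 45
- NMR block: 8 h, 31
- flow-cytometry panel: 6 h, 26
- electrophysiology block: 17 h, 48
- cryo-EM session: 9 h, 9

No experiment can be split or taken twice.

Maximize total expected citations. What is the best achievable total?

201

Greedy by ratio would take XRD sweep + calorimetry series + patch-clamp session + Raman mapping + NMR block + flow-cytometry panel: 61 h used, total 200.
The 17 h tied up in XRD sweep and calorimetry series is better spent on electrophysiology block — total rises to 201 (61 h).
Next best is XRD sweep + calorimetry series + patch-clamp session + Raman mapping + NMR block + flow-cytometry panel at 200 (61 h) — short by 1.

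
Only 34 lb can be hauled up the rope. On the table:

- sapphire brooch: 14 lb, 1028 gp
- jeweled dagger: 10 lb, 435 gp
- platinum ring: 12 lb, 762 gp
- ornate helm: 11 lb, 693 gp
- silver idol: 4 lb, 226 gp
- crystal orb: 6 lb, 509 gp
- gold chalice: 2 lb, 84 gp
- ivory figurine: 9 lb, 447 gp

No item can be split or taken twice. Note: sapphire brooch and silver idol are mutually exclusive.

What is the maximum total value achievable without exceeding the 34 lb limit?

2383

Ranking by ratio (value/lb): crystal orb 84.83, sapphire brooch 73.43, platinum ring 63.50.
Sapphire brooch + platinum ring + crystal orb + gold chalice uses 34 of the 34 lb and totals 2383.
The closest alternative, sapphire brooch + ornate helm + crystal orb + gold chalice, reaches only 2314.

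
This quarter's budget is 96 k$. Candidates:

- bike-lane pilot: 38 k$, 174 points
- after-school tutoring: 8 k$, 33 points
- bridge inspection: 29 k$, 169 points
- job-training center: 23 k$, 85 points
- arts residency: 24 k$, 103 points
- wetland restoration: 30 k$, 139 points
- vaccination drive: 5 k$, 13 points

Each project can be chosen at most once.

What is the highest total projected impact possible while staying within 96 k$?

459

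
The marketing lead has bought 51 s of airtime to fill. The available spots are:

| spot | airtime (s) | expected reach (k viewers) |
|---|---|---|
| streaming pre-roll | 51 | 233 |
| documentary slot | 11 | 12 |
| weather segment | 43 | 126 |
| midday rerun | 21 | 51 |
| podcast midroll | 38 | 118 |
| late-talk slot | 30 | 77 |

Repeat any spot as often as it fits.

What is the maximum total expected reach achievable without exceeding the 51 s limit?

233

By expected reach per s: streaming pre-roll 4.57, podcast midroll 3.11, weather segment 2.93, late-talk slot 2.57 lead.
Best packing: streaming pre-roll — 51 s, 233 total.
Nothing else within 51 s beats 233.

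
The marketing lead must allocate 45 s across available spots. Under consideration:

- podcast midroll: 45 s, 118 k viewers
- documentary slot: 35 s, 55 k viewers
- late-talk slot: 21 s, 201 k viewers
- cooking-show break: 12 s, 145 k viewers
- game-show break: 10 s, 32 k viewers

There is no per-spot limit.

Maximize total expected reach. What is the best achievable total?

491

The ratio heuristic lands on 3×cooking-show break (435) but leaves 9 s idle.
The 12 s tied up in cooking-show break is better spent on late-talk slot — total rises to 491 (45 s).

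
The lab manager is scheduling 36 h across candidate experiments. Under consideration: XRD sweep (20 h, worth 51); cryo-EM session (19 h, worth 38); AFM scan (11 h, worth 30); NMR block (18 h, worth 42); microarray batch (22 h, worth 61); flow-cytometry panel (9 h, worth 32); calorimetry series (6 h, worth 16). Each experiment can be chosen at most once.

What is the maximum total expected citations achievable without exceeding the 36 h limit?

Ranking by ratio (expected citations/h): flow-cytometry panel 3.56, microarray batch 2.77, AFM scan 2.73, calorimetry series 2.67.
Greedy by ratio would take microarray batch + flow-cytometry panel: 31 h used, total 93.
Replace microarray batch with XRD sweep + calorimetry series: the trade gains 6 net, giving 99 at 35 h.

99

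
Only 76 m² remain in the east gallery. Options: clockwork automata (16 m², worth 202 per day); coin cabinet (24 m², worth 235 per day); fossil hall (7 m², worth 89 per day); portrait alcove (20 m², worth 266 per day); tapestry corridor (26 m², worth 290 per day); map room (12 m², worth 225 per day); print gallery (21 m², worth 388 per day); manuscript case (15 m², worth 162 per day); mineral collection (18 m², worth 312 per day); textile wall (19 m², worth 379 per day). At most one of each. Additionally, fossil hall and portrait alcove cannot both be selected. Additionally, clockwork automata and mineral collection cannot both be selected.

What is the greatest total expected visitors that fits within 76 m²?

1304

Density check — textile wall 19.95, map room 18.75, print gallery 18.48 are the best per m².
The ratio ordering already packs tightly: map room + print gallery + mineral collection + textile wall, 70 m², 1304.
Next best is clockwork automata + fossil hall + map room + print gallery + textile wall at 1283 (75 m²) — short by 21.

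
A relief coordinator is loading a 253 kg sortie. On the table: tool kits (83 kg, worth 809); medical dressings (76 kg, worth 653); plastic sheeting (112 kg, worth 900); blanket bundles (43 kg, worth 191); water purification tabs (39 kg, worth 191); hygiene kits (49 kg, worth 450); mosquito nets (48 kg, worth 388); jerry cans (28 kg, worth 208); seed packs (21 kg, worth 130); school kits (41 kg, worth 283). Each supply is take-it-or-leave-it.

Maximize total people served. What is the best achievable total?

Density check — tool kits 9.75, hygiene kits 9.18, medical dressings 8.59 are the best per kg.
Taking the top-ratio supplies first gives tool kits + medical dressings + hygiene kits + jerry cans for 2120 (236 kg).
The 28 kg tied up in jerry cans is better spent on school kits — total rises to 2195 (249 kg).
No other feasible combination exceeds 2195.

2195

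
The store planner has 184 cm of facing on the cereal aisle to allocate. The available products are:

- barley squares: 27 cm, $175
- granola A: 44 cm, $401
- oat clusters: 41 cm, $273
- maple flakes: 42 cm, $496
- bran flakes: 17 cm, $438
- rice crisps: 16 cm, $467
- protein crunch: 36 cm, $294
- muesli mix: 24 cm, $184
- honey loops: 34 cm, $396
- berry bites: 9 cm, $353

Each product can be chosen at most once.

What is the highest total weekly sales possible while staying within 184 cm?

2628

The ratio heuristic lands on granola A + maple flakes + bran flakes + rice crisps + honey loops + berry bites (2551) but leaves 22 cm idle.
The 44 cm tied up in granola A is better spent on protein crunch + muesli mix — total rises to 2628 (178 cm).
An exhaustive check of the 1024 subsets confirms 2628.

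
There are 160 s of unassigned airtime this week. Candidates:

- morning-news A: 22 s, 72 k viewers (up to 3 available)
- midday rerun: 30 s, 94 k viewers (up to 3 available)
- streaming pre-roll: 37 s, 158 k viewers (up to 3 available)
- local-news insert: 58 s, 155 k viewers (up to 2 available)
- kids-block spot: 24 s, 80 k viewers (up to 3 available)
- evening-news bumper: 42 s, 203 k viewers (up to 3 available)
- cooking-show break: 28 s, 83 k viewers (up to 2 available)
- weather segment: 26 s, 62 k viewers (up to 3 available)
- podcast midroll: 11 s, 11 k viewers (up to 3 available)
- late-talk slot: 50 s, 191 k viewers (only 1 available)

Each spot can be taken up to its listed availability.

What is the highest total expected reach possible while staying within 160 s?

722

Filling by ratio: kids-block spot + 3×evening-news bumper for 689, with 10 s left unused.
The 66 s tied up in kids-block spot and evening-news bumper is better spent on 2×streaming pre-roll — total rises to 722 (158 s).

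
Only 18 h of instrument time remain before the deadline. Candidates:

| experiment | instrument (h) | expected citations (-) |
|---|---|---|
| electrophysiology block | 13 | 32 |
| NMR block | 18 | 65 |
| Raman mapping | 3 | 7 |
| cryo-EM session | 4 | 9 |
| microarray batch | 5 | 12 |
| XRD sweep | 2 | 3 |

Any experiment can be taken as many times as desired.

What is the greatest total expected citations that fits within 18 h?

Ranking by ratio (expected citations/h): NMR block 3.61, electrophysiology block 2.46, microarray batch 2.40, Raman mapping 2.33.
Taking NMR block: 18 h used, 65 in expected citations.

65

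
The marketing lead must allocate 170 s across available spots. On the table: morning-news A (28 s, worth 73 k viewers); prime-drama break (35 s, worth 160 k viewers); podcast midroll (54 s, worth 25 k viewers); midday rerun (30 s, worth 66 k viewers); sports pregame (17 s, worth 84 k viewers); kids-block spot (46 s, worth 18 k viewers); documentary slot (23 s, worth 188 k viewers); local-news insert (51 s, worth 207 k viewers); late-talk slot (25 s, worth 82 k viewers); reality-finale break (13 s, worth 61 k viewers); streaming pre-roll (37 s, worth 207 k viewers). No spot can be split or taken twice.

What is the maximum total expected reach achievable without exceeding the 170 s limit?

Filling by ratio: prime-drama break + sports pregame + documentary slot + late-talk slot + reality-finale break + streaming pre-roll for 782, with 20 s left unused.
The 38 s tied up in late-talk slot and reality-finale break is better spent on local-news insert — total rises to 846 (163 s).
An exhaustive check of the 2048 subsets confirms 846.

846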